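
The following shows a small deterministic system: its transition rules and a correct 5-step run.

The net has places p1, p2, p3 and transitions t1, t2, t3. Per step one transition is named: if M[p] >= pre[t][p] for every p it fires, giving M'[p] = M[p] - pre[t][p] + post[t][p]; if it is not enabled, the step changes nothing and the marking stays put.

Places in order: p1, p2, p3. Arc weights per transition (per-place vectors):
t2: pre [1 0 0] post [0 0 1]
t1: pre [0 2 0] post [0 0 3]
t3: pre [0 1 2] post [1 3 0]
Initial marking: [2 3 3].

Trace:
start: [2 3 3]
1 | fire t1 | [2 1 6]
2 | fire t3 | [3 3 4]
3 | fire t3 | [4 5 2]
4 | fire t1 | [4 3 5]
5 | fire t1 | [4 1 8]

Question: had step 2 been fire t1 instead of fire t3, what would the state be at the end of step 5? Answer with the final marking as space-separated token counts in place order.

3 1 7

(re-executing from step 2 with the substitution; state before step 2: [2 1 6])
2 | fire t1 | [2 1 6]
3 | fire t3 | [3 3 4]
4 | fire t1 | [3 1 7]
5 | fire t1 | [3 1 7]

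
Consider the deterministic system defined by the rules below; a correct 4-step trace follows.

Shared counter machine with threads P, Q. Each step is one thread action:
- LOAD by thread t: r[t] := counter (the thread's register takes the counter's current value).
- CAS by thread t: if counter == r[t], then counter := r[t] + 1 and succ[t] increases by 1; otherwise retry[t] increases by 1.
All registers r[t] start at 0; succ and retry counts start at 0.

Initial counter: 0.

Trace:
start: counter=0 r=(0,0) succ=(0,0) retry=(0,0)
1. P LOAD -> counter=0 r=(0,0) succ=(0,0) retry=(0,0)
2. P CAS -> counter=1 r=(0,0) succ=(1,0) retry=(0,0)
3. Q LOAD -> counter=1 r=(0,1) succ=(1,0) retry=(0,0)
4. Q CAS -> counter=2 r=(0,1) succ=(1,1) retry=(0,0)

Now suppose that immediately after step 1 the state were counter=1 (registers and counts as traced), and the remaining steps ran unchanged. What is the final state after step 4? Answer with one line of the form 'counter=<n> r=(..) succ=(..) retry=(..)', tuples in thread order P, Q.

counter=2 r=(0,1) succ=(0,1) retry=(1,0)

state after step 1 := counter=1 r=(0,0) succ=(0,0) retry=(0,0)
2. P CAS -> counter=1 r=(0,0) succ=(0,0) retry=(1,0)
3. Q LOAD -> counter=1 r=(0,1) succ=(0,0) retry=(1,0)
4. Q CAS -> counter=2 r=(0,1) succ=(0,1) retry=(1,0)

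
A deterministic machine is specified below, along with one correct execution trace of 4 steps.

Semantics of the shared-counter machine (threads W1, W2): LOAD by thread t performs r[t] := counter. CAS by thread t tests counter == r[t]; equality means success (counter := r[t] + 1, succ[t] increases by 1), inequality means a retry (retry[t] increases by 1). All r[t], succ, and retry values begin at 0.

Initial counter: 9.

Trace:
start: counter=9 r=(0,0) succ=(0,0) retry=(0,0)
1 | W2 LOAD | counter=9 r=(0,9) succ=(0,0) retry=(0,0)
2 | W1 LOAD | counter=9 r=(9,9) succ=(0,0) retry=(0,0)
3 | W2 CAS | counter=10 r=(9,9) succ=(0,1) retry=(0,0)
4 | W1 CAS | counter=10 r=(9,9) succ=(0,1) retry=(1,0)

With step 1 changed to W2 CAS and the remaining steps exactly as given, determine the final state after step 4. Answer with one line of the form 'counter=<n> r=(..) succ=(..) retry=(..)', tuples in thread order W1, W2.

(re-executing from step 1 with the substitution; state before step 1: counter=9 r=(0,0) succ=(0,0) retry=(0,0))
1 | W2 CAS | counter=9 r=(0,0) succ=(0,0) retry=(0,1)
2 | W1 LOAD | counter=9 r=(9,0) succ=(0,0) retry=(0,1)
3 | W2 CAS | counter=9 r=(9,0) succ=(0,0) retry=(0,2)
4 | W1 CAS | counter=10 r=(9,0) succ=(1,0) retry=(0,2)

counter=10 r=(9,0) succ=(1,0) retry=(0,2)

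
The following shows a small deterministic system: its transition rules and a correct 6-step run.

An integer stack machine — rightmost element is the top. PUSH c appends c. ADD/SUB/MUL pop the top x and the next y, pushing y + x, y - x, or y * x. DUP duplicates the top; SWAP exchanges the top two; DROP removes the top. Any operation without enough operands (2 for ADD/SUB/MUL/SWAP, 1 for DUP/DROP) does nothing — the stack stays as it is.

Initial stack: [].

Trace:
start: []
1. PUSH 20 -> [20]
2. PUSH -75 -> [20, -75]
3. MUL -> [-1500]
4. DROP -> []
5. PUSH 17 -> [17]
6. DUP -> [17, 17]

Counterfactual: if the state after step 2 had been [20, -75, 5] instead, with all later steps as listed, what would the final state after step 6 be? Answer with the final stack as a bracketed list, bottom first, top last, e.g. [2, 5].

state after step 2 := [20, -75, 5]
3. MUL -> [20, -375]
4. DROP -> [20]
5. PUSH 17 -> [20, 17]
6. DUP -> [20, 17, 17]

[20, 17, 17]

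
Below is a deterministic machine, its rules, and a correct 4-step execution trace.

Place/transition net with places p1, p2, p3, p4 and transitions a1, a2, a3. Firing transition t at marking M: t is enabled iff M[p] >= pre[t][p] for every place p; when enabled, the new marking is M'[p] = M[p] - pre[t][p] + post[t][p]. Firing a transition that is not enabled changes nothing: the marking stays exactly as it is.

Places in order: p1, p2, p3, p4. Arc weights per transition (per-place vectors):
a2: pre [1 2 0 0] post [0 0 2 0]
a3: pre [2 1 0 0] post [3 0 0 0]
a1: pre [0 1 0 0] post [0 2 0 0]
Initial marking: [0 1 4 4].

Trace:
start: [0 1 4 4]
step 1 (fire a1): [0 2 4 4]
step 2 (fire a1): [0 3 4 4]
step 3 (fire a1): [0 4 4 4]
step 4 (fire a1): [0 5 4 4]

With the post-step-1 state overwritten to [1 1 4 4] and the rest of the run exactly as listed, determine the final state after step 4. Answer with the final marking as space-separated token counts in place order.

state after step 1 := [1 1 4 4]
step 2 (fire a1): [1 2 4 4]
step 3 (fire a1): [1 3 4 4]
step 4 (fire a1): [1 4 4 4]

1 4 4 4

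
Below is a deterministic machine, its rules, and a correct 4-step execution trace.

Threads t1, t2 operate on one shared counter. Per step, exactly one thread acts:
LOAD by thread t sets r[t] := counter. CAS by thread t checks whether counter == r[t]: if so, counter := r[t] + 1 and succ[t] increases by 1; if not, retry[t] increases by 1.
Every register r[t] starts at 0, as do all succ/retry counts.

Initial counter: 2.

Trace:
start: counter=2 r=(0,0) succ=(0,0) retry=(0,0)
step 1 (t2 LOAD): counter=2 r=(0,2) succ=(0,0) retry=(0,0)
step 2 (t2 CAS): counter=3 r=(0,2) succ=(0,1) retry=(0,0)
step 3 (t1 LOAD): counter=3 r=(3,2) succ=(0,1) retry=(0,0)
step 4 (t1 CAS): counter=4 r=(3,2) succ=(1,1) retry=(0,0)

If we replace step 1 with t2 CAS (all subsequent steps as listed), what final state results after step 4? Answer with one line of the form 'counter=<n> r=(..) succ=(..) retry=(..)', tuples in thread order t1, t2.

(re-executing from step 1 with the substitution; state before step 1: counter=2 r=(0,0) succ=(0,0) retry=(0,0))
step 1 (t2 CAS): counter=2 r=(0,0) succ=(0,0) retry=(0,1)
step 2 (t2 CAS): counter=2 r=(0,0) succ=(0,0) retry=(0,2)
step 3 (t1 LOAD): counter=2 r=(2,0) succ=(0,0) retry=(0,2)
step 4 (t1 CAS): counter=3 r=(2,0) succ=(1,0) retry=(0,2)

counter=3 r=(2,0) succ=(1,0) retry=(0,2)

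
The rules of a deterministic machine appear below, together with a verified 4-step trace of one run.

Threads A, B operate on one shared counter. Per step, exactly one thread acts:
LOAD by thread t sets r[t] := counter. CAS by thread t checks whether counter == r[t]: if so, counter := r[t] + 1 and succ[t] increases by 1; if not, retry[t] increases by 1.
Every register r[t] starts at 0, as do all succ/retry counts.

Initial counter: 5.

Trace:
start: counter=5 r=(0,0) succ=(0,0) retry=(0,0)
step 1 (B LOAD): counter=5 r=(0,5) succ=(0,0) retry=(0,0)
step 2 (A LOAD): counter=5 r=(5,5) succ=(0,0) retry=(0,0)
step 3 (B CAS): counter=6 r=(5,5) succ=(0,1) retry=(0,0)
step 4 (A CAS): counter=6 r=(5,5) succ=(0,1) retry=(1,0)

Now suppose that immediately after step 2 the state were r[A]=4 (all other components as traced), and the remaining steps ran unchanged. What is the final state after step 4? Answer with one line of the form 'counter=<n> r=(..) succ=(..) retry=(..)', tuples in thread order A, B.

counter=6 r=(4,5) succ=(0,1) retry=(1,0)

state after step 2 := counter=5 r=(4,5) succ=(0,0) retry=(0,0)
step 3 (B CAS): counter=6 r=(4,5) succ=(0,1) retry=(0,0)
step 4 (A CAS): counter=6 r=(4,5) succ=(0,1) retry=(1,0)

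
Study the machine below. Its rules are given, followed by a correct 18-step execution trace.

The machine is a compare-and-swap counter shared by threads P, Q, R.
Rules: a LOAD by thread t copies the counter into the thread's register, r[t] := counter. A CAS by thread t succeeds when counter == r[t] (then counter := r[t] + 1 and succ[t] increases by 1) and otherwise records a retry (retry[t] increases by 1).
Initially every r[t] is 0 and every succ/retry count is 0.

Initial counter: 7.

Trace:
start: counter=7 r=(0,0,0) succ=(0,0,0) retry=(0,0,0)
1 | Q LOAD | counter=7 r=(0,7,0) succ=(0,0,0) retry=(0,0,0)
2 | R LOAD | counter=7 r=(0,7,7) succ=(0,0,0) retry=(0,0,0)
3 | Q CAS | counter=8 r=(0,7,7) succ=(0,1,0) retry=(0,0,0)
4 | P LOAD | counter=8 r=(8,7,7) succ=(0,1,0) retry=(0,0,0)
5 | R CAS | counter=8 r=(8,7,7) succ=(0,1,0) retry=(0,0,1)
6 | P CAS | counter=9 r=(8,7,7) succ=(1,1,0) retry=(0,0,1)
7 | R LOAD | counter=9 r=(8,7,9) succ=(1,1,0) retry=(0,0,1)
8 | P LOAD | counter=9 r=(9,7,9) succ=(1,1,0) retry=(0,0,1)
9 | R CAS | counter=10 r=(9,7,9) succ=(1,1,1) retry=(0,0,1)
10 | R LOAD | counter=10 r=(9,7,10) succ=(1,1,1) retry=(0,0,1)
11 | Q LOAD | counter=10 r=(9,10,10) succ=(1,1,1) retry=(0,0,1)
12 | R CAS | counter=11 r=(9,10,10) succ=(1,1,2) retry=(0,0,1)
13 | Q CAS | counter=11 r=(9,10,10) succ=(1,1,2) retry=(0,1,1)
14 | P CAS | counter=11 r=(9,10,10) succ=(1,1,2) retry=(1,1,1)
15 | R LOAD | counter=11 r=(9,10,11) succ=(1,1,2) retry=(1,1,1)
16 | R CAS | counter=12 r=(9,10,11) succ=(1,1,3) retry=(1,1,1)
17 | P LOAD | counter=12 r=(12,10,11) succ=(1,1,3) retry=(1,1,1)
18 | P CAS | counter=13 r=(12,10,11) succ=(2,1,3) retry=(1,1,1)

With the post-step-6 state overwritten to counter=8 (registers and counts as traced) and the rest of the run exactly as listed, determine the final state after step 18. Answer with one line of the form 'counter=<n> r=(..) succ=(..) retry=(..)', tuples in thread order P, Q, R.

state after step 6 := counter=8 r=(8,7,7) succ=(1,1,0) retry=(0,0,1)
7 | R LOAD | counter=8 r=(8,7,8) succ=(1,1,0) retry=(0,0,1)
8 | P LOAD | counter=8 r=(8,7,8) succ=(1,1,0) retry=(0,0,1)
9 | R CAS | counter=9 r=(8,7,8) succ=(1,1,1) retry=(0,0,1)
10 | R LOAD | counter=9 r=(8,7,9) succ=(1,1,1) retry=(0,0,1)
11 | Q LOAD | counter=9 r=(8,9,9) succ=(1,1,1) retry=(0,0,1)
12 | R CAS | counter=10 r=(8,9,9) succ=(1,1,2) retry=(0,0,1)
13 | Q CAS | counter=10 r=(8,9,9) succ=(1,1,2) retry=(0,1,1)
14 | P CAS | counter=10 r=(8,9,9) succ=(1,1,2) retry=(1,1,1)
15 | R LOAD | counter=10 r=(8,9,10) succ=(1,1,2) retry=(1,1,1)
16 | R CAS | counter=11 r=(8,9,10) succ=(1,1,3) retry=(1,1,1)
17 | P LOAD | counter=11 r=(11,9,10) succ=(1,1,3) retry=(1,1,1)
18 | P CAS | counter=12 r=(11,9,10) succ=(2,1,3) retry=(1,1,1)

counter=12 r=(11,9,10) succ=(2,1,3) retry=(1,1,1)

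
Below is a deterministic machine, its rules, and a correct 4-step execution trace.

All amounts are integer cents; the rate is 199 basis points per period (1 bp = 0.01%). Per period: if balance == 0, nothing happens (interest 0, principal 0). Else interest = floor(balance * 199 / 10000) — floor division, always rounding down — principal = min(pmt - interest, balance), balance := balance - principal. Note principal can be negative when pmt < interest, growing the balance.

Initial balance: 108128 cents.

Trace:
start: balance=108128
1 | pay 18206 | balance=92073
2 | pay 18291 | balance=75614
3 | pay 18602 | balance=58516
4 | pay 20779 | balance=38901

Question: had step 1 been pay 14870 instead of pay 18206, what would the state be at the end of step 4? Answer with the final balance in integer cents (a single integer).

(re-executing from step 1 with the substitution; state before step 1: balance=108128)
1 | pay 14870 | balance=95409
2 | pay 18291 | balance=79016
3 | pay 18602 | balance=61986
4 | pay 20779 | balance=42440

42440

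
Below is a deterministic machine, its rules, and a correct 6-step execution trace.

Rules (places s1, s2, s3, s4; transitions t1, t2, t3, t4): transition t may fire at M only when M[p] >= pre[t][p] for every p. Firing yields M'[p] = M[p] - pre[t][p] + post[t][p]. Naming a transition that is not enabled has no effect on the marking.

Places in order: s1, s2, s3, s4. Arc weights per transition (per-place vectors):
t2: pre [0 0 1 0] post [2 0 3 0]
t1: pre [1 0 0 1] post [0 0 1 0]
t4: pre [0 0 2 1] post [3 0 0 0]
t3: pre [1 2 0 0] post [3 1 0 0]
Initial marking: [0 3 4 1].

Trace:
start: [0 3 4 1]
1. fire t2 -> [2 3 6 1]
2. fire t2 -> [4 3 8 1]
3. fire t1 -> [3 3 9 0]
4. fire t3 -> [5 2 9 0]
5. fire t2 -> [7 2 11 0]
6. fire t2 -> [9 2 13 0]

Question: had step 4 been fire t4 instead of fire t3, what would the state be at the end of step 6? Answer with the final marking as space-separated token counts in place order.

7 3 13 0

(re-executing from step 4 with the substitution; state before step 4: [3 3 9 0])
4. fire t4 -> [3 3 9 0]
5. fire t2 -> [5 3 11 0]
6. fire t2 -> [7 3 13 0]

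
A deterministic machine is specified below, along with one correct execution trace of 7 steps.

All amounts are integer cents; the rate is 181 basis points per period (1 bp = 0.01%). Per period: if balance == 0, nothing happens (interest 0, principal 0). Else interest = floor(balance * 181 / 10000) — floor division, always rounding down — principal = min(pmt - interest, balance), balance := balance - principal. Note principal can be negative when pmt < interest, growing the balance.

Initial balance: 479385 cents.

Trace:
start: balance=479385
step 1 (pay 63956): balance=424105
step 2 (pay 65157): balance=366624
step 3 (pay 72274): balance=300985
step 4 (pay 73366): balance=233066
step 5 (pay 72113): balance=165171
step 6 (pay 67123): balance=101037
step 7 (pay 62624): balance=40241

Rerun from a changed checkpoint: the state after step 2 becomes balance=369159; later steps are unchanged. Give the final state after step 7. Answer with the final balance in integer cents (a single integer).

43016

state after step 2 := balance=369159
step 3 (pay 72274): balance=303566
step 4 (pay 73366): balance=235694
step 5 (pay 72113): balance=167847
step 6 (pay 67123): balance=103762
step 7 (pay 62624): balance=43016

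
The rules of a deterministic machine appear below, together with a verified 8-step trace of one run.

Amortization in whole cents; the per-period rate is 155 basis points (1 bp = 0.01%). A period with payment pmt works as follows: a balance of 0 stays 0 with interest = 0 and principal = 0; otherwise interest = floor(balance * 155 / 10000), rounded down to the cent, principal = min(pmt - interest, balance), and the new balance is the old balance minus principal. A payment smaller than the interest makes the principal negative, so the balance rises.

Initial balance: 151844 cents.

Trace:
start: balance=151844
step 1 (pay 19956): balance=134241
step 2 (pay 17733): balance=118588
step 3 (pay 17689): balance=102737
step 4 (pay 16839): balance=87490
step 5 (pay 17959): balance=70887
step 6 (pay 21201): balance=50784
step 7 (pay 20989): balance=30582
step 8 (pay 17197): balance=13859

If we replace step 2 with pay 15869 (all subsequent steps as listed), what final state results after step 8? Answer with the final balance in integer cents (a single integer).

(re-executing from step 2 with the substitution; state before step 2: balance=134241)
step 2 (pay 15869): balance=120452
step 3 (pay 17689): balance=104630
step 4 (pay 16839): balance=89412
step 5 (pay 17959): balance=72838
step 6 (pay 21201): balance=52765
step 7 (pay 20989): balance=32593
step 8 (pay 17197): balance=15901

15901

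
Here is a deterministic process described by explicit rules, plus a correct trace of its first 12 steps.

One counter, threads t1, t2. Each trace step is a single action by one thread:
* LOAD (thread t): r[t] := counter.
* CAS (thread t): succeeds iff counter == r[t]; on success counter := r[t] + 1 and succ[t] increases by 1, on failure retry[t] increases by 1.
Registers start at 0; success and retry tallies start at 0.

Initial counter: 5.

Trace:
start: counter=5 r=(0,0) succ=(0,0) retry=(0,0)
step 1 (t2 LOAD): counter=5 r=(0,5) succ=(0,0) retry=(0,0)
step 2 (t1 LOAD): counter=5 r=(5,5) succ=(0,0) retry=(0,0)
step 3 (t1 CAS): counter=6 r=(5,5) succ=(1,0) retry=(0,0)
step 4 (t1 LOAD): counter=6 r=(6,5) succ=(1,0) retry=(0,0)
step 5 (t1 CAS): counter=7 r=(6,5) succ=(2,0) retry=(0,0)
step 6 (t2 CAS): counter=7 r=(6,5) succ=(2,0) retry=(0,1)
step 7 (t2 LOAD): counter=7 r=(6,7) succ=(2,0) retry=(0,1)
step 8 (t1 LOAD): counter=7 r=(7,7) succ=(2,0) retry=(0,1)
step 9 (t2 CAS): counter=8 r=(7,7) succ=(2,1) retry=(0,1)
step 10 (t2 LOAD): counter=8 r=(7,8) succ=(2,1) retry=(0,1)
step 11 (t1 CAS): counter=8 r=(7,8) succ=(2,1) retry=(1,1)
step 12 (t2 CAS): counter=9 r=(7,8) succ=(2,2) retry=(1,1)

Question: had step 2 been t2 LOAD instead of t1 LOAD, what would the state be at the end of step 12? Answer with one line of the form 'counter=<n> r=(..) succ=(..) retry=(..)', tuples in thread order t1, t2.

counter=8 r=(6,7) succ=(1,2) retry=(2,1)

(re-executing from step 2 with the substitution; state before step 2: counter=5 r=(0,5) succ=(0,0) retry=(0,0))
step 2 (t2 LOAD): counter=5 r=(0,5) succ=(0,0) retry=(0,0)
step 3 (t1 CAS): counter=5 r=(0,5) succ=(0,0) retry=(1,0)
step 4 (t1 LOAD): counter=5 r=(5,5) succ=(0,0) retry=(1,0)
step 5 (t1 CAS): counter=6 r=(5,5) succ=(1,0) retry=(1,0)
step 6 (t2 CAS): counter=6 r=(5,5) succ=(1,0) retry=(1,1)
step 7 (t2 LOAD): counter=6 r=(5,6) succ=(1,0) retry=(1,1)
step 8 (t1 LOAD): counter=6 r=(6,6) succ=(1,0) retry=(1,1)
step 9 (t2 CAS): counter=7 r=(6,6) succ=(1,1) retry=(1,1)
step 10 (t2 LOAD): counter=7 r=(6,7) succ=(1,1) retry=(1,1)
step 11 (t1 CAS): counter=7 r=(6,7) succ=(1,1) retry=(2,1)
step 12 (t2 CAS): counter=8 r=(6,7) succ=(1,2) retry=(2,1)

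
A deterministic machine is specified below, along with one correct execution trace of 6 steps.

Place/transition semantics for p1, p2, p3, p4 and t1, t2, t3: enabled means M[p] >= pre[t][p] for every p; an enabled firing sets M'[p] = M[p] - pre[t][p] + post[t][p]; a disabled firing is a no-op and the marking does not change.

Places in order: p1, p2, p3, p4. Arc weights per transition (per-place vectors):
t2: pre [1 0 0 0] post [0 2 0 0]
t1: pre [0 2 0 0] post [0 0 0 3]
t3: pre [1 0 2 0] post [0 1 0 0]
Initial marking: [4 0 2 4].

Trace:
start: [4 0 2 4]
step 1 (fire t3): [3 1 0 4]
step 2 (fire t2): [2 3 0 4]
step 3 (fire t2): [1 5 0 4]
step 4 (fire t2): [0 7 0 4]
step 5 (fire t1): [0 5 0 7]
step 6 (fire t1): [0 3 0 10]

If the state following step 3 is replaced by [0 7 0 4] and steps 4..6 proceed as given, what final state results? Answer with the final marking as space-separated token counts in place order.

state after step 3 := [0 7 0 4]
step 4 (fire t2): [0 7 0 4]
step 5 (fire t1): [0 5 0 7]
step 6 (fire t1): [0 3 0 10]

0 3 0 10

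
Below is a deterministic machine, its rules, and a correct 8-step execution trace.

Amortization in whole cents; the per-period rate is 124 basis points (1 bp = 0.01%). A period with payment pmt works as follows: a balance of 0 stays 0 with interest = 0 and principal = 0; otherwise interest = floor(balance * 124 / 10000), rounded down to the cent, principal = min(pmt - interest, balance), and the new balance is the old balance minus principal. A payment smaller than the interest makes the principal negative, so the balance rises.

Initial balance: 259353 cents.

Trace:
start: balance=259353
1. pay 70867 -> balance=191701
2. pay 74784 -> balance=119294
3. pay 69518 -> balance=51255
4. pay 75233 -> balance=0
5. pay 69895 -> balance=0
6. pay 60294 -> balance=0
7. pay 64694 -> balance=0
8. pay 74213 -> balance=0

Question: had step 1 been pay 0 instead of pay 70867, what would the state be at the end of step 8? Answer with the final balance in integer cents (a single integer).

0

(re-executing from step 1 with the substitution; state before step 1: balance=259353)
1. pay 0 -> balance=262568
2. pay 74784 -> balance=191039
3. pay 69518 -> balance=123889
4. pay 75233 -> balance=50192
5. pay 69895 -> balance=0
6. pay 60294 -> balance=0
7. pay 64694 -> balance=0
8. pay 74213 -> balance=0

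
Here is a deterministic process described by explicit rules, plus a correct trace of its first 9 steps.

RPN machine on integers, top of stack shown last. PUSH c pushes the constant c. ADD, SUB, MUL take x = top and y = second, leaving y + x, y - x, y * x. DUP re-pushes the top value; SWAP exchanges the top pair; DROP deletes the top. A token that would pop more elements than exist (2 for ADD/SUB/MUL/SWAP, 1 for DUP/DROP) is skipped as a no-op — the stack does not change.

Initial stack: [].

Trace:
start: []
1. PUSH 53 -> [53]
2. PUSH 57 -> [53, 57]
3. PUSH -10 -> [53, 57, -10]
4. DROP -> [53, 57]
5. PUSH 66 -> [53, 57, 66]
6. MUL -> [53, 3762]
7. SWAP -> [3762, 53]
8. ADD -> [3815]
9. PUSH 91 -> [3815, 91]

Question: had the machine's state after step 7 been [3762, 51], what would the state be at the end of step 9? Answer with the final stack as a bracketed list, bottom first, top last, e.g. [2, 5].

state after step 7 := [3762, 51]
8. ADD -> [3813]
9. PUSH 91 -> [3813, 91]

[3813, 91]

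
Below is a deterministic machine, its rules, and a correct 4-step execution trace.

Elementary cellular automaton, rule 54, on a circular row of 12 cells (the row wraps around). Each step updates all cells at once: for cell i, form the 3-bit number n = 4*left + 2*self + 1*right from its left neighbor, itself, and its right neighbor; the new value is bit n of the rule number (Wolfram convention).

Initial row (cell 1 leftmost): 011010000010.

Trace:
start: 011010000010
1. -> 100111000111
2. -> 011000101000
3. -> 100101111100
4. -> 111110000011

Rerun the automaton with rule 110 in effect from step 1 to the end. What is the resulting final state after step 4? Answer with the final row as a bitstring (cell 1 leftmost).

101110111001

(re-executing steps 1..4 under rule 110; state before step 1: 011010000010)
1. -> 111110000110
2. -> 100010001111
3. -> 100110011000
4. -> 101110111001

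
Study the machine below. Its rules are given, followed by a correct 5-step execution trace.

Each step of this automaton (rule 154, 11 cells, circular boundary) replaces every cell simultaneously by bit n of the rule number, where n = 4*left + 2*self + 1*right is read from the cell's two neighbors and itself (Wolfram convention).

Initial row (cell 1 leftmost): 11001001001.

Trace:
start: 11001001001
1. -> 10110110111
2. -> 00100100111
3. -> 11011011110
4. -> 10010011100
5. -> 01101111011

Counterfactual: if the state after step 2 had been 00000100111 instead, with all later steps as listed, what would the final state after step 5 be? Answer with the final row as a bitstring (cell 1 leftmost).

10001111010

state after step 2 := 00000100111
3. -> 10001011110
4. -> 01010011100
5. -> 10001111010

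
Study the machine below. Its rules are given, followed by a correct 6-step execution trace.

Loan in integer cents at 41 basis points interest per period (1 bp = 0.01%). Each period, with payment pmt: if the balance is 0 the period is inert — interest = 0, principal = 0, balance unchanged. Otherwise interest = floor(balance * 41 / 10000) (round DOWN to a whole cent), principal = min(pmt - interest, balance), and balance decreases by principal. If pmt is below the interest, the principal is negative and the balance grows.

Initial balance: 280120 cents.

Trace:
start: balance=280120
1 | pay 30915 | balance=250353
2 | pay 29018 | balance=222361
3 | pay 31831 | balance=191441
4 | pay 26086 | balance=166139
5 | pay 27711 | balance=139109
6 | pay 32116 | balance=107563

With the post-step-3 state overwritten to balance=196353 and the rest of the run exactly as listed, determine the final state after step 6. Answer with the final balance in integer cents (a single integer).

112536

state after step 3 := balance=196353
4 | pay 26086 | balance=171072
5 | pay 27711 | balance=144062
6 | pay 32116 | balance=112536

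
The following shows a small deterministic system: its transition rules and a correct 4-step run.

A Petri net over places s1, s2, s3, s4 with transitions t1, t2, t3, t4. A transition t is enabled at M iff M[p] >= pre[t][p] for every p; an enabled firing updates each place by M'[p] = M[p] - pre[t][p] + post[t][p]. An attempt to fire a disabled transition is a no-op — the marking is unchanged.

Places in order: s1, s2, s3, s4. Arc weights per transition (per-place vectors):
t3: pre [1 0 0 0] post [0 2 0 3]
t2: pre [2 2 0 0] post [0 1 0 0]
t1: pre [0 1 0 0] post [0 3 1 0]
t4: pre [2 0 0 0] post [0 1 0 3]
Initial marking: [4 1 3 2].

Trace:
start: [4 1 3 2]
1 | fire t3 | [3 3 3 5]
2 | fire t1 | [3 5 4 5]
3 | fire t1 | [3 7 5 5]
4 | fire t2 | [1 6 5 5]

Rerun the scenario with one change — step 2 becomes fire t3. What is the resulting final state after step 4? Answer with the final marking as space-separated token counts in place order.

(re-executing from step 2 with the substitution; state before step 2: [3 3 3 5])
2 | fire t3 | [2 5 3 8]
3 | fire t1 | [2 7 4 8]
4 | fire t2 | [0 6 4 8]

0 6 4 8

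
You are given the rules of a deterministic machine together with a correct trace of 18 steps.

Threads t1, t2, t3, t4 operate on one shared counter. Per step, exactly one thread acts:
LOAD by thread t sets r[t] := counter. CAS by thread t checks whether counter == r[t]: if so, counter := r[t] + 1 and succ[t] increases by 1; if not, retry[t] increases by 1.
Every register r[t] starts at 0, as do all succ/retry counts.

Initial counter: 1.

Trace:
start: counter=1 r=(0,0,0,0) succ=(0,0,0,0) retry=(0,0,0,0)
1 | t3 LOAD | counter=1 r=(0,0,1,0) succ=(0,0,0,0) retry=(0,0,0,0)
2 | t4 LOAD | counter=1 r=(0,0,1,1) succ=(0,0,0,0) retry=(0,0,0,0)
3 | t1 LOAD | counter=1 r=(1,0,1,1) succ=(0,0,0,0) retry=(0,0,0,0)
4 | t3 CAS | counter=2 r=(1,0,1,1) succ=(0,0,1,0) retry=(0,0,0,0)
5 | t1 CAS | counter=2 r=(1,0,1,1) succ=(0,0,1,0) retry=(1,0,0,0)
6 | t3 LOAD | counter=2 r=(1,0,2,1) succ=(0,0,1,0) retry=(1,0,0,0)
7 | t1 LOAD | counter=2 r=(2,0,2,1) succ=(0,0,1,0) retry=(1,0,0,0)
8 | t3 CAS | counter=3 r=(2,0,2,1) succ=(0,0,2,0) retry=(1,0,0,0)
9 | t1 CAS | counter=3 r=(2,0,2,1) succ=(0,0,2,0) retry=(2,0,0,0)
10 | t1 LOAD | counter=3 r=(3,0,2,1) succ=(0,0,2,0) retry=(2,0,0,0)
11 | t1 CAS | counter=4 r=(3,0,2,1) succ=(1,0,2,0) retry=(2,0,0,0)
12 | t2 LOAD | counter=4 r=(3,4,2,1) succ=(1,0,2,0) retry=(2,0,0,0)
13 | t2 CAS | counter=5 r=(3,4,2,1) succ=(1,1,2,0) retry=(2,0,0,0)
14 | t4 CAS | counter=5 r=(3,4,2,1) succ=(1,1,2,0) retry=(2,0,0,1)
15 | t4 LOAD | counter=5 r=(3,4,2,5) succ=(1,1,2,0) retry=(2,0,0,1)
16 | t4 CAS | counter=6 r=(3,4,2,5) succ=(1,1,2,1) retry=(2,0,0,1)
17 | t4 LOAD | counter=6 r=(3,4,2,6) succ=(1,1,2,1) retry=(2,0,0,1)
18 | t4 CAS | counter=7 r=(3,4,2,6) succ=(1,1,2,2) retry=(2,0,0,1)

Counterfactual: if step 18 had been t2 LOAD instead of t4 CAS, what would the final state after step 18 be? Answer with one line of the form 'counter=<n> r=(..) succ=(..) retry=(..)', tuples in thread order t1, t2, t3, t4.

counter=6 r=(3,6,2,6) succ=(1,1,2,1) retry=(2,0,0,1)

(re-executing from step 18 with the substitution; state before step 18: counter=6 r=(3,4,2,6) succ=(1,1,2,1) retry=(2,0,0,1))
18 | t2 LOAD | counter=6 r=(3,6,2,6) succ=(1,1,2,1) retry=(2,0,0,1)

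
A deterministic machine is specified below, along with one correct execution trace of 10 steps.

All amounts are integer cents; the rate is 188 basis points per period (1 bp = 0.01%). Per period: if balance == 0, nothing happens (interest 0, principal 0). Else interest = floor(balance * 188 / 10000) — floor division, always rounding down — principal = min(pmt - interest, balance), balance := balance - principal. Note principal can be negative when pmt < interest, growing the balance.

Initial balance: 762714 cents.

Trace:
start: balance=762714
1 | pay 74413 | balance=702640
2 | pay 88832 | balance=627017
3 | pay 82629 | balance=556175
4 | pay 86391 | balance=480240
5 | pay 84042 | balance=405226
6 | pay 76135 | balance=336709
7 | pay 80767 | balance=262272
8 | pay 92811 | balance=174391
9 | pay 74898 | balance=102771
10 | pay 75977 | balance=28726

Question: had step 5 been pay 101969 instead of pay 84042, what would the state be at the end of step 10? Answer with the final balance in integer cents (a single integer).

9048

(re-executing from step 5 with the substitution; state before step 5: balance=480240)
5 | pay 101969 | balance=387299
6 | pay 76135 | balance=318445
7 | pay 80767 | balance=243664
8 | pay 92811 | balance=155433
9 | pay 74898 | balance=83457
10 | pay 75977 | balance=9048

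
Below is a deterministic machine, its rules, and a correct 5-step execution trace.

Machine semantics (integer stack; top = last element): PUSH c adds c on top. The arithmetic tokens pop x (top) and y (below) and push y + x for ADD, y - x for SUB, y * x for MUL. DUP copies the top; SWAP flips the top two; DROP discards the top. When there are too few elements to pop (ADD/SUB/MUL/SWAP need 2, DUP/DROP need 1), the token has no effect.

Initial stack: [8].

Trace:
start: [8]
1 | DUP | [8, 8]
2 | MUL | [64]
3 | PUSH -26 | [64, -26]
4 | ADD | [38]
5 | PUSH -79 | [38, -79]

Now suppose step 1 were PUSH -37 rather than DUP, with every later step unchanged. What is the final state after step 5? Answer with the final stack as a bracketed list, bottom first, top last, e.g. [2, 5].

(re-executing from step 1 with the substitution; state before step 1: [8])
1 | PUSH -37 | [8, -37]
2 | MUL | [-296]
3 | PUSH -26 | [-296, -26]
4 | ADD | [-322]
5 | PUSH -79 | [-322, -79]

[-322, -79]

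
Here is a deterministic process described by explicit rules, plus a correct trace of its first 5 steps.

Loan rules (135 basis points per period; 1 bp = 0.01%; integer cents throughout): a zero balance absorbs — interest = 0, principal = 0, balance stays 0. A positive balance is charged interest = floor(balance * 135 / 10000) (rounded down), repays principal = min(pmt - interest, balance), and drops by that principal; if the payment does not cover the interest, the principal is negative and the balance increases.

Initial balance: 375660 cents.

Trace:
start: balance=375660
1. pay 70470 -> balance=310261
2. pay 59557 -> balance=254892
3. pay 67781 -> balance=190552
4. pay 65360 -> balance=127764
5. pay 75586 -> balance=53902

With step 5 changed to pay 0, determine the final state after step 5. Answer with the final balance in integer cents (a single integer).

129488

(re-executing from step 5 with the substitution; state before step 5: balance=127764)
5. pay 0 -> balance=129488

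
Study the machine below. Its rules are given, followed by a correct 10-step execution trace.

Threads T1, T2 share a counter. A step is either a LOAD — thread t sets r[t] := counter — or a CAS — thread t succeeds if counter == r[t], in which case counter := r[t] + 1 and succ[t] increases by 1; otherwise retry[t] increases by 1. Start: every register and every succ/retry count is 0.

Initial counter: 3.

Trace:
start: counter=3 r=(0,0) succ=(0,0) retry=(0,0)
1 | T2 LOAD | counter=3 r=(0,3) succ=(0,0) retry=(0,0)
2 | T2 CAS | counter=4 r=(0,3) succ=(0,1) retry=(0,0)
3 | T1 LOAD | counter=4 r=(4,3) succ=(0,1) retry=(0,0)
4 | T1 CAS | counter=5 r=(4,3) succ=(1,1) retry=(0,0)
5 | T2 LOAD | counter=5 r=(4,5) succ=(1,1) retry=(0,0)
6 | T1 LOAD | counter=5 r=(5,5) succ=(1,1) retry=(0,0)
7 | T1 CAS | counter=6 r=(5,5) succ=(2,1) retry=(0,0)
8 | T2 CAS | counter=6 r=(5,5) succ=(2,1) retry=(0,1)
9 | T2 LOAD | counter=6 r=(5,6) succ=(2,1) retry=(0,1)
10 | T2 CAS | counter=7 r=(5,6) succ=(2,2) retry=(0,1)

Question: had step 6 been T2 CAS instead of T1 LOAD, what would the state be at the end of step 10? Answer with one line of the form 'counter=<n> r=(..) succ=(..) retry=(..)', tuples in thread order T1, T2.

counter=7 r=(4,6) succ=(1,3) retry=(1,1)

(re-executing from step 6 with the substitution; state before step 6: counter=5 r=(4,5) succ=(1,1) retry=(0,0))
6 | T2 CAS | counter=6 r=(4,5) succ=(1,2) retry=(0,0)
7 | T1 CAS | counter=6 r=(4,5) succ=(1,2) retry=(1,0)
8 | T2 CAS | counter=6 r=(4,5) succ=(1,2) retry=(1,1)
9 | T2 LOAD | counter=6 r=(4,6) succ=(1,2) retry=(1,1)
10 | T2 CAS | counter=7 r=(4,6) succ=(1,3) retry=(1,1)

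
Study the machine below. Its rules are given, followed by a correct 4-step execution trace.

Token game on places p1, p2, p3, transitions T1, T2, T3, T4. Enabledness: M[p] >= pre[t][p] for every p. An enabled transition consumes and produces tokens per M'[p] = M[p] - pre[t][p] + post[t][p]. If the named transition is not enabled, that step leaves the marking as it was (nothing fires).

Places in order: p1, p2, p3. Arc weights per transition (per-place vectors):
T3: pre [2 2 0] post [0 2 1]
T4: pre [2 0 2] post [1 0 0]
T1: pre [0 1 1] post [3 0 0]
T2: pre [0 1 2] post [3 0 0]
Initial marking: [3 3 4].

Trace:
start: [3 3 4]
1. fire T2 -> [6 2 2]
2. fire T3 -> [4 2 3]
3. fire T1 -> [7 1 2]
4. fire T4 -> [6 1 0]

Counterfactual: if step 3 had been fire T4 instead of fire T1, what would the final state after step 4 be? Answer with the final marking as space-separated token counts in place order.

3 2 1

(re-executing from step 3 with the substitution; state before step 3: [4 2 3])
3. fire T4 -> [3 2 1]
4. fire T4 -> [3 2 1]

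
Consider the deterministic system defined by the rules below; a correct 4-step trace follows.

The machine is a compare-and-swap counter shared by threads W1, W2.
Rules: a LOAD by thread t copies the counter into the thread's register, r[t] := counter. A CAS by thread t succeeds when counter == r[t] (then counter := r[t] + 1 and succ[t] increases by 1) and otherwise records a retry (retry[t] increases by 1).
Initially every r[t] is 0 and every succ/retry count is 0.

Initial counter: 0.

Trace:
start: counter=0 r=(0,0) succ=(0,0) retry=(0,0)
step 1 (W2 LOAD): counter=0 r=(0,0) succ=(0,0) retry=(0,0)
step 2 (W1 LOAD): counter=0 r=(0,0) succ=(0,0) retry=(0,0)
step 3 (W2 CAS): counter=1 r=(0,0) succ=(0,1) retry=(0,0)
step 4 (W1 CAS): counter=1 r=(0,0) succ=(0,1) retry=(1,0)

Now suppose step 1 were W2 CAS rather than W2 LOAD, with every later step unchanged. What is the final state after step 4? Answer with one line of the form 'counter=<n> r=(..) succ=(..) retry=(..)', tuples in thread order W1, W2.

(re-executing from step 1 with the substitution; state before step 1: counter=0 r=(0,0) succ=(0,0) retry=(0,0))
step 1 (W2 CAS): counter=1 r=(0,0) succ=(0,1) retry=(0,0)
step 2 (W1 LOAD): counter=1 r=(1,0) succ=(0,1) retry=(0,0)
step 3 (W2 CAS): counter=1 r=(1,0) succ=(0,1) retry=(0,1)
step 4 (W1 CAS): counter=2 r=(1,0) succ=(1,1) retry=(0,1)

counter=2 r=(1,0) succ=(1,1) retry=(0,1)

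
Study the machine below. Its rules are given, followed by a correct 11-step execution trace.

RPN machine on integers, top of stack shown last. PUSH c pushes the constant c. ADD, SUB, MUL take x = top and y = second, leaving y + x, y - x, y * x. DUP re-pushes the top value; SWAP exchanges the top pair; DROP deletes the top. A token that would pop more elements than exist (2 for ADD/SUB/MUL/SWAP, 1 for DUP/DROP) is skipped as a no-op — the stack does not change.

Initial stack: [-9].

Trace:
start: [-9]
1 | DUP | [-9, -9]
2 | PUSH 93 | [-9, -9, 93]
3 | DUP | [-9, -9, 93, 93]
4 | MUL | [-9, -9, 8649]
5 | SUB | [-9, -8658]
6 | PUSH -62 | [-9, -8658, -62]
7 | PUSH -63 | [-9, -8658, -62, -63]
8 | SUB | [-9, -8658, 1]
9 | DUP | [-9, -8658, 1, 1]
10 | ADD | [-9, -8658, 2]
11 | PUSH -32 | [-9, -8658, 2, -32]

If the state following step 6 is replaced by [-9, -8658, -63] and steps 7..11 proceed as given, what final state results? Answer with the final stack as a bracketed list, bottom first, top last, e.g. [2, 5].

state after step 6 := [-9, -8658, -63]
7 | PUSH -63 | [-9, -8658, -63, -63]
8 | SUB | [-9, -8658, 0]
9 | DUP | [-9, -8658, 0, 0]
10 | ADD | [-9, -8658, 0]
11 | PUSH -32 | [-9, -8658, 0, -32]

[-9, -8658, 0, -32]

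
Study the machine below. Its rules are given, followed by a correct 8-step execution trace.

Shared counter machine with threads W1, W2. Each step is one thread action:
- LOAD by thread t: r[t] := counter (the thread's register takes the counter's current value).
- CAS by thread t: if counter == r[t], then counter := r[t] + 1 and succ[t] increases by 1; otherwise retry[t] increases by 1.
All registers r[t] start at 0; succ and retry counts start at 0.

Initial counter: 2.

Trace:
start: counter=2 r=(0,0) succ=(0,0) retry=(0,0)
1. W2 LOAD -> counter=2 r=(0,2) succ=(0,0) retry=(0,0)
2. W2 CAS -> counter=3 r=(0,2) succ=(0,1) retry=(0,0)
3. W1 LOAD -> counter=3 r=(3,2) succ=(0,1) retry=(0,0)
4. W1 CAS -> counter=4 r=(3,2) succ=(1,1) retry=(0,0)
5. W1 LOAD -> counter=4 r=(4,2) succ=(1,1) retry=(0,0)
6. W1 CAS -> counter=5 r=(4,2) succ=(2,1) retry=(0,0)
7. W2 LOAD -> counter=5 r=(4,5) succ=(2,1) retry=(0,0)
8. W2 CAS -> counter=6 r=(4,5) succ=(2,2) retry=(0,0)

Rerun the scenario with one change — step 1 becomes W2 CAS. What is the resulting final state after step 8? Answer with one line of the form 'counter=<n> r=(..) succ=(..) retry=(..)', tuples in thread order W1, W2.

counter=5 r=(3,4) succ=(2,1) retry=(0,2)

(re-executing from step 1 with the substitution; state before step 1: counter=2 r=(0,0) succ=(0,0) retry=(0,0))
1. W2 CAS -> counter=2 r=(0,0) succ=(0,0) retry=(0,1)
2. W2 CAS -> counter=2 r=(0,0) succ=(0,0) retry=(0,2)
3. W1 LOAD -> counter=2 r=(2,0) succ=(0,0) retry=(0,2)
4. W1 CAS -> counter=3 r=(2,0) succ=(1,0) retry=(0,2)
5. W1 LOAD -> counter=3 r=(3,0) succ=(1,0) retry=(0,2)
6. W1 CAS -> counter=4 r=(3,0) succ=(2,0) retry=(0,2)
7. W2 LOAD -> counter=4 r=(3,4) succ=(2,0) retry=(0,2)
8. W2 CAS -> counter=5 r=(3,4) succ=(2,1) retry=(0,2)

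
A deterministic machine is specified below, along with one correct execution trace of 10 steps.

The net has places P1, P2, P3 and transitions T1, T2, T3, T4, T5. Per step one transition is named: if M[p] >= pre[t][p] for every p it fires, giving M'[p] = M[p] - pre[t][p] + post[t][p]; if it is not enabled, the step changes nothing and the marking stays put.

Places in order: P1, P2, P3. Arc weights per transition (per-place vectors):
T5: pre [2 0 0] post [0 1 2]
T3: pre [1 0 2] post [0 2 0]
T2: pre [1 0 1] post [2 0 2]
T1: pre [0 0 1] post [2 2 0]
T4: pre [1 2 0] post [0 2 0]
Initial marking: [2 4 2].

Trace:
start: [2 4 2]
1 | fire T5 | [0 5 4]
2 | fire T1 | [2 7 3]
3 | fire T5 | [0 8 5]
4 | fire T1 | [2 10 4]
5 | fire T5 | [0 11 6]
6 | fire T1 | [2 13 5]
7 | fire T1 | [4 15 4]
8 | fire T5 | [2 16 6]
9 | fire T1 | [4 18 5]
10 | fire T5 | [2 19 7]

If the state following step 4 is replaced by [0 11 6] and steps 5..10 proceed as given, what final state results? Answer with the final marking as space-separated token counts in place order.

2 19 7

state after step 4 := [0 11 6]
5 | fire T5 | [0 11 6]
6 | fire T1 | [2 13 5]
7 | fire T1 | [4 15 4]
8 | fire T5 | [2 16 6]
9 | fire T1 | [4 18 5]
10 | fire T5 | [2 19 7]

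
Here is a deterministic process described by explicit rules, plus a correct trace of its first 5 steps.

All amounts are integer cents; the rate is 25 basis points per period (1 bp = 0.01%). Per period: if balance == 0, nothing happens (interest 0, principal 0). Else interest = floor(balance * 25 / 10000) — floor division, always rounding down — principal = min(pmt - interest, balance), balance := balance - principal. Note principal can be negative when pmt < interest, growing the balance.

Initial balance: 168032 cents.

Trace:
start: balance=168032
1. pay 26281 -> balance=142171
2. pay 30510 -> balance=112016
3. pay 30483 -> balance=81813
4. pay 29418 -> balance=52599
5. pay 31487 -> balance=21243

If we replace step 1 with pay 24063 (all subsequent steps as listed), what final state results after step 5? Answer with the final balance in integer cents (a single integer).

23483

(re-executing from step 1 with the substitution; state before step 1: balance=168032)
1. pay 24063 -> balance=144389
2. pay 30510 -> balance=114239
3. pay 30483 -> balance=84041
4. pay 29418 -> balance=54833
5. pay 31487 -> balance=23483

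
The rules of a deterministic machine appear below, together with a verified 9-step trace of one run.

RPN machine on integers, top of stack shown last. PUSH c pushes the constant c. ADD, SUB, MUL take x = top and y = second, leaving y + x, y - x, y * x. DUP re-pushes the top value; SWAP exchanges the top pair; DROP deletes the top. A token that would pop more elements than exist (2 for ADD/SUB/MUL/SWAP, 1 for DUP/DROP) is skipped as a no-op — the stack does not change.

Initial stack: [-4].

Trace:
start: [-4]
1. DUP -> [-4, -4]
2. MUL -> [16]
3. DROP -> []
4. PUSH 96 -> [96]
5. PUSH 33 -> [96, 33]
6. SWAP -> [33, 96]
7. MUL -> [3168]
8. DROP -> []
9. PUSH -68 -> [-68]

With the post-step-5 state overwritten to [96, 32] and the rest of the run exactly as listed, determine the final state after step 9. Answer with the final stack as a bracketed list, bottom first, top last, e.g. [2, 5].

[-68]

state after step 5 := [96, 32]
6. SWAP -> [32, 96]
7. MUL -> [3072]
8. DROP -> []
9. PUSH -68 -> [-68]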